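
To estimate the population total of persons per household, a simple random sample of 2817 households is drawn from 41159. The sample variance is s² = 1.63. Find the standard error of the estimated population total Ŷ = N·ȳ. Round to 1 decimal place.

955.6

Var(Ŷ) = N²·Var(ȳ) = N²·(1 − n/N)·s²/n.
f = 2817/41159 = 0.06844190; Var(ȳ) = 0.93155810·1.63/2817 = 5.3902723 × 10^-4.
Var(Ŷ) = 41159² · (5.3902723 × 10^-4) = 913146.24.
SE(Ŷ) = √(913146.24) = 955.6.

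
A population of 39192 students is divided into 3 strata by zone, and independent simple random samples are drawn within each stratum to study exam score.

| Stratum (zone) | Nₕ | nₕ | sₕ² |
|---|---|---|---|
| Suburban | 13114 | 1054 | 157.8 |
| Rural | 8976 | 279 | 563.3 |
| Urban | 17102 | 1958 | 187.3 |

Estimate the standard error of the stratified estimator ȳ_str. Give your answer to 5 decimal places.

0.36627

Var(ȳ_str) = Σₕ Wₕ²(1 − fₕ)sₕ²/nₕ with Wₕ = Nₕ/N, N = 39192.
Suburban: Wₕ = 0.33460910; term = 0.33460910²·(1 − 0.08037212)·157.8/1054 = 0.015415372.
Rural: Wₕ = 0.22902633; term = 0.22902633²·(1 − 0.03108289)·563.3/279 = 0.10261078.
Urban: Wₕ = 0.43636456; term = 0.43636456²·(1 − 0.11448953)·187.3/1958 = 0.016129382.
Sum = 0.13415553.
SE = √(0.13415553) = 0.36627.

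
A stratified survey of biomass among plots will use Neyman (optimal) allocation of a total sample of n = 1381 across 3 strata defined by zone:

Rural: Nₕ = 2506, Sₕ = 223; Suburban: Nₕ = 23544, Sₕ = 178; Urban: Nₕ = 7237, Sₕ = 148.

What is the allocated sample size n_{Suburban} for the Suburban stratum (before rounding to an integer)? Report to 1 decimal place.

Neyman allocation: nₕ = n·NₕSₕ / Σⱼ NⱼSⱼ.
Σ NⱼSⱼ = 2506·223 + 23544·178 + 7237·148 = 5.820746 × 10^6.
n_{Suburban} = 1381·23544·178 / (5.820746 × 10^6) = 994.3.

994.3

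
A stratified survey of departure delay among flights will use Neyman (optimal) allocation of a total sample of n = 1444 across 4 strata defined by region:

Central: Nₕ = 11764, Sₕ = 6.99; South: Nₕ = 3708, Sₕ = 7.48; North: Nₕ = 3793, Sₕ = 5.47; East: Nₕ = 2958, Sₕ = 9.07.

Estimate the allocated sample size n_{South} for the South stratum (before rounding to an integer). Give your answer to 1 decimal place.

Neyman allocation: nₕ = n·NₕSₕ / Σⱼ NⱼSⱼ.
Σ NⱼSⱼ = 11764·6.99 + 3708·7.48 + 3793·5.47 + 2958·9.07 = 157542.97.
n_{South} = 1444·3708·7.48 / 157542.97 = 254.2.

254.2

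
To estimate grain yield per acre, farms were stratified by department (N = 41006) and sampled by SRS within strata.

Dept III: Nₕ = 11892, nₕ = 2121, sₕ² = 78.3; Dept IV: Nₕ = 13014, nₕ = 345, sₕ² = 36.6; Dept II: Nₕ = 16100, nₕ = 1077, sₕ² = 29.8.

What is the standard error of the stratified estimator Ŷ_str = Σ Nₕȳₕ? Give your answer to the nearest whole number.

5336

Var(Ŷ_str) = Σₕ Nₕ²(1 − fₕ)sₕ²/nₕ.
Dept III: 11892²·(1 − 2121/11892)·78.3/2121 = 4.2895823 × 10^6.
Dept IV: 13014²·(1 − 345/13014)·36.6/345 = 1.749102 × 10^7.
Dept II: 16100²·(1 − 1077/16100)·29.8/1077 = 6.6924187 × 10^6.
Sum = 2.8473021 × 10^7.
SE = √(2.8473021 × 10^7) = 5336.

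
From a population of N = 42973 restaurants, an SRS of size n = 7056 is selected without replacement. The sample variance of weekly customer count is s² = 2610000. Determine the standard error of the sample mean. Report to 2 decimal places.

17.58

Under SRS without replacement, Var(ȳ) = (1 − f)·s²/n with f = n/N = 7056/42973 = 0.16419612.
Var(ȳ) = (1 − 0.16419612)·2610000/7056 = 0.83580388·369.89796 = 309.16215.
SE(ȳ) = √(309.16215) = 17.58.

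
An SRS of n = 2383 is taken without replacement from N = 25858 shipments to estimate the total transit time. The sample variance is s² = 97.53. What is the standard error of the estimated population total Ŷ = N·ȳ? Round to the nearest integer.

Var(Ŷ) = N²·Var(ȳ) = N²·(1 − n/N)·s²/n.
f = 2383/25858 = 0.09215717; Var(ȳ) = 0.90784283·97.53/2383 = 0.037155649.
Var(Ŷ) = 25858² · 0.037155649 = 2.4843611 × 10^7.
SE(Ŷ) = √(2.4843611 × 10^7) = 4984.

4984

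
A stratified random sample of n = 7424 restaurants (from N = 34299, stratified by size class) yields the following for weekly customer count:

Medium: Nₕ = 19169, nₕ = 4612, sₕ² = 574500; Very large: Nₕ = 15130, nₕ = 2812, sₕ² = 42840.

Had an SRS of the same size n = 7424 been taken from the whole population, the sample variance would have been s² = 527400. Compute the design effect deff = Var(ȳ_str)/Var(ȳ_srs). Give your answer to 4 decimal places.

0.5742

Var(ȳ_str) = Σ Wₕ²(1−fₕ)sₕ²/nₕ with Wₕ = Nₕ/34299:
  Medium: (19169/34299)²·(1−4612/19169)·574500/4612 = 29.546712
  Very large: (15130/34299)²·(1−2812/15130)·42840/2812 = 2.413517
  → Var(ȳ_str) = 31.960229.
Var(ȳ_srs) = (1 − 7424/34299)·527400/7424 = 55.663329.
deff = 31.960229 / 55.663329 = 0.5742.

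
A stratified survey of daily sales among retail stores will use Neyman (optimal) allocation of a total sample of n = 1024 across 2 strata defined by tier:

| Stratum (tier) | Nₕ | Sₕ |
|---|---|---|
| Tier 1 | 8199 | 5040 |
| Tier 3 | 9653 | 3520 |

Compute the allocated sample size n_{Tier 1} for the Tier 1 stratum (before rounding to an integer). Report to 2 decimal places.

Neyman allocation: nₕ = n·NₕSₕ / Σⱼ NⱼSⱼ.
Σ NⱼSⱼ = 8199·5040 + 9653·3520 = 7.530152 × 10^7.
n_{Tier 1} = 1024·8199·5040 / (7.530152 × 10^7) = 561.94.

561.94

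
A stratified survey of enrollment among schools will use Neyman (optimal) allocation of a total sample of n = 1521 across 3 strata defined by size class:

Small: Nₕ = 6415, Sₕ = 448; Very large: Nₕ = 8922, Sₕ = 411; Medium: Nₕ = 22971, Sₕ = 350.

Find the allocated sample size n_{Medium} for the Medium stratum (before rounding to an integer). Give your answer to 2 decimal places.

Neyman allocation: nₕ = n·NₕSₕ / Σⱼ NⱼSⱼ.
Σ NⱼSⱼ = 6415·448 + 8922·411 + 22971·350 = 1.4580712 × 10^7.
n_{Medium} = 1521·22971·350 / (1.4580712 × 10^7) = 838.68.

838.68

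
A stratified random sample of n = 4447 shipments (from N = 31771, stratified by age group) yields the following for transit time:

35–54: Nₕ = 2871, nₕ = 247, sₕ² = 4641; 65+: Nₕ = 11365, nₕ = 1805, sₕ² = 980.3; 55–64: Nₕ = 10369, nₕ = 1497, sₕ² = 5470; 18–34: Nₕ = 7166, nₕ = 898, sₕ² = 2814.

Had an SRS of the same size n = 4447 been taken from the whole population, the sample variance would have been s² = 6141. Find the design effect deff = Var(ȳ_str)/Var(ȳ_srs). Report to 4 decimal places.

0.5651

Var(ȳ_str) = Σ Wₕ²(1−fₕ)sₕ²/nₕ with Wₕ = Nₕ/31771:
  35–54: (2871/31771)²·(1−247/2871)·4641/247 = 0.14023289
  65+: (11365/31771)²·(1−1805/11365)·980.3/1805 = 0.058458459
  55–64: (10369/31771)²·(1−1497/10369)·5470/1497 = 0.33301375
  18–34: (7166/31771)²·(1−898/7166)·2814/898 = 0.13944141
  → Var(ȳ_str) = 0.67114651.
Var(ȳ_srs) = (1 − 4447/31771)·6141/4447 = 1.1876415.
deff = 0.67114651 / 1.1876415 = 0.5651.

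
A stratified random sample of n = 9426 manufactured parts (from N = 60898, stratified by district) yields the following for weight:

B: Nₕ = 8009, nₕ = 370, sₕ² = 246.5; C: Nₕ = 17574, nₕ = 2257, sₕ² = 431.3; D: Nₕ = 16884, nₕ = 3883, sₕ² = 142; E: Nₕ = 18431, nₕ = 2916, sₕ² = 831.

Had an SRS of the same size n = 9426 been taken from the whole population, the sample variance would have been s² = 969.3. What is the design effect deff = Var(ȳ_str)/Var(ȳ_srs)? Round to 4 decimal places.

Var(ȳ_str) = Σ Wₕ²(1−fₕ)sₕ²/nₕ with Wₕ = Nₕ/60898:
  B: (8009/60898)²·(1−370/8009)·246.5/370 = 0.010990664
  C: (17574/60898)²·(1−2257/17574)·431.3/2257 = 0.01387031
  D: (16884/60898)²·(1−3883/16884)·142/3883 = 0.0021645469
  E: (18431/60898)²·(1−2916/18431)·831/2916 = 0.02197395
  → Var(ȳ_str) = 0.048999471.
Var(ȳ_srs) = (1 − 9426/60898)·969.3/9426 = 0.086915812.
deff = 0.048999471 / 0.086915812 = 0.5638.

0.5638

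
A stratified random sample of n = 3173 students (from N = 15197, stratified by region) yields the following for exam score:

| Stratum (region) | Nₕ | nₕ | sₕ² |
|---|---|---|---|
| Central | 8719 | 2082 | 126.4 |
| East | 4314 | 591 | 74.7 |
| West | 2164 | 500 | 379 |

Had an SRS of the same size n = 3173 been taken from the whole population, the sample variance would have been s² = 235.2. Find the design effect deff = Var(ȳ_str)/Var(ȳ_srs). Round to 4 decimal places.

0.6108

Var(ȳ_str) = Σ Wₕ²(1−fₕ)sₕ²/nₕ with Wₕ = Nₕ/15197:
  Central: (8719/15197)²·(1−2082/8719)·126.4/2082 = 0.015212098
  East: (4314/15197)²·(1−591/4314)·74.7/591 = 0.0087900343
  West: (2164/15197)²·(1−500/2164)·379/500 = 0.011818546
  → Var(ȳ_str) = 0.035820678.
Var(ȳ_srs) = (1 − 3173/15197)·235.2/3173 = 0.058648695.
deff = 0.035820678 / 0.058648695 = 0.6108.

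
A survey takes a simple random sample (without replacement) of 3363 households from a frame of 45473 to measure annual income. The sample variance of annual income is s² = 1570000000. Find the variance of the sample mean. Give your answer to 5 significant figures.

Under SRS without replacement, Var(ȳ) = (1 − f)·s²/n with f = n/N = 3363/45473 = 0.07395597.
Var(ȳ) = (1 − 0.07395597)·1570000000/3363 = 0.92604403·466845.08 = 432319.1.

432320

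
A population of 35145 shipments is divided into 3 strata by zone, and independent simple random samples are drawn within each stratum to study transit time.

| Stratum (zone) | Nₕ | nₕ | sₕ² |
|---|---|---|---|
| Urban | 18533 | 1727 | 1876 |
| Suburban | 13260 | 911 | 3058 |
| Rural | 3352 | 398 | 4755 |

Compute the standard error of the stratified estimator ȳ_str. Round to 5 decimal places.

0.90261

Var(ȳ_str) = Σₕ Wₕ²(1 − fₕ)sₕ²/nₕ with Wₕ = Nₕ/N, N = 35145.
Urban: Wₕ = 0.52732963; term = 0.52732963²·(1 − 0.09318513)·1876/1727 = 0.27391984.
Suburban: Wₕ = 0.37729407; term = 0.37729407²·(1 − 0.06870287)·3058/911 = 0.44500749.
Rural: Wₕ = 0.09537630; term = 0.09537630²·(1 − 0.11873508)·4755/398 = 0.095775594.
Sum = 0.81470292.
SE = √(0.81470292) = 0.90261.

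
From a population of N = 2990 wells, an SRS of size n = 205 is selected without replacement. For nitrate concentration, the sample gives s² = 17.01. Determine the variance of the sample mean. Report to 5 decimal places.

Under SRS without replacement, Var(ȳ) = (1 − f)·s²/n with f = n/N = 205/2990 = 0.06856187.
Var(ȳ) = (1 − 0.06856187)·17.01/205 = 0.93143813·0.08297561 = 0.077286647.

0.07729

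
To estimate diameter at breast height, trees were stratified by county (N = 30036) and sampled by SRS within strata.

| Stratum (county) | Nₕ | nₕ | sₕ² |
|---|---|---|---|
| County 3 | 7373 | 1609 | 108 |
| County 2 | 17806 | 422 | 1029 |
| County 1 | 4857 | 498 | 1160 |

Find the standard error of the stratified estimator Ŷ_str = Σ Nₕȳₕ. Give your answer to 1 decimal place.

Var(Ŷ_str) = Σₕ Nₕ²(1 − fₕ)sₕ²/nₕ.
County 3: 7373²·(1 − 1609/7373)·108/1609 = 2.8525674 × 10^6.
County 2: 17806²·(1 − 422/17806)·1029/422 = 7.5477761 × 10^8.
County 1: 4857²·(1 − 498/4857)·1160/498 = 4.931552 × 10^7.
Sum = 8.069457 × 10^8.
SE = √(8.069457 × 10^8) = 28406.8.

28406.8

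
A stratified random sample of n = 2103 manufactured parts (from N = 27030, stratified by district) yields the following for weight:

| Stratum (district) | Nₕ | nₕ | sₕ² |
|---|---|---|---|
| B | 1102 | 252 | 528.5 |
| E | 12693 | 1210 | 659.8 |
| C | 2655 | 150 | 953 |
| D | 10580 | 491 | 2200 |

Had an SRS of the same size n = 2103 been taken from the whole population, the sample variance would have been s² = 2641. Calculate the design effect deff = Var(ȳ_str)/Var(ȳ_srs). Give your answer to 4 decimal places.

0.7114

Var(ȳ_str) = Σ Wₕ²(1−fₕ)sₕ²/nₕ with Wₕ = Nₕ/27030:
  B: (1102/27030)²·(1−252/1102)·528.5/252 = 0.0026887652
  E: (12693/27030)²·(1−1210/12693)·659.8/1210 = 0.10878136
  C: (2655/27030)²·(1−150/2655)·953/150 = 0.05783381
  D: (10580/27030)²·(1−491/10580)·2200/491 = 0.65461038
  → Var(ȳ_str) = 0.82391432.
Var(ȳ_srs) = (1 − 2103/27030)·2641/2103 = 1.1581188.
deff = 0.82391432 / 1.1581188 = 0.7114.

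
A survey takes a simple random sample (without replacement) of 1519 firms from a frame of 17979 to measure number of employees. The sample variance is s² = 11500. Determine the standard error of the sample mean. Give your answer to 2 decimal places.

Under SRS without replacement, Var(ȳ) = (1 − f)·s²/n with f = n/N = 1519/17979 = 0.08448746.
Var(ȳ) = (1 − 0.08448746)·11500/1519 = 0.91551254·7.5707702 = 6.9311351.
SE(ȳ) = √(6.9311351) = 2.63.

2.63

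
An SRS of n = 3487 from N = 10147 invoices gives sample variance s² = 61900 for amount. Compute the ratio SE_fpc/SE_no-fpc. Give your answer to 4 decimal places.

0.8102

f = n/N = 3487/10147 = 0.34364837.
SE_no-fpc = √(s²/n) = 4.2132706; SE_fpc = √((1−f)s²/n) = 3.4134035.
Ratio = √(1−f) = 0.81015531.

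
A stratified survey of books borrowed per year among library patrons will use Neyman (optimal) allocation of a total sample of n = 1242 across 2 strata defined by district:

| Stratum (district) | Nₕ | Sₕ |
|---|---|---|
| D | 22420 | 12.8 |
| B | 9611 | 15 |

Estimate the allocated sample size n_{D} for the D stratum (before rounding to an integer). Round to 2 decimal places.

826.70

Neyman allocation: nₕ = n·NₕSₕ / Σⱼ NⱼSⱼ.
Σ NⱼSⱼ = 22420·12.8 + 9611·15 = 431141.
n_{D} = 1242·22420·12.8 / 431141 = 826.70.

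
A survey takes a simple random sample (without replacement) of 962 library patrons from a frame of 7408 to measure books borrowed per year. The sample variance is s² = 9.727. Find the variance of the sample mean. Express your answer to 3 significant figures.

0.00880

Under SRS without replacement, Var(ȳ) = (1 − f)·s²/n with f = n/N = 962/7408 = 0.12985961.
Var(ȳ) = (1 − 0.12985961)·9.727/962 = 0.87014039·0.010111227 = 0.0087981867.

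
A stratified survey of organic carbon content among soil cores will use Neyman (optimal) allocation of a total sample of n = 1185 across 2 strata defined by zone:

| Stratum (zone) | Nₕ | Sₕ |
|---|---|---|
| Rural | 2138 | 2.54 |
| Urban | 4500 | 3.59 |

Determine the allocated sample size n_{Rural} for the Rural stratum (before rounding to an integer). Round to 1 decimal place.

298.1

Neyman allocation: nₕ = n·NₕSₕ / Σⱼ NⱼSⱼ.
Σ NⱼSⱼ = 2138·2.54 + 4500·3.59 = 21585.52.
n_{Rural} = 1185·2138·2.54 / 21585.52 = 298.1.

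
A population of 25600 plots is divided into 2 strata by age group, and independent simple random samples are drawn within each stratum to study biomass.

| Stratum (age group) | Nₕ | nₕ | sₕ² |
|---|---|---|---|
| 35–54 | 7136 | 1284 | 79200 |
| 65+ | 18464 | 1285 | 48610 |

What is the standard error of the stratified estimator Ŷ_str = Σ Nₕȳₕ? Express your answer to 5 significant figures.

120730

Var(Ŷ_str) = Σₕ Nₕ²(1 − fₕ)sₕ²/nₕ.
35–54: 7136²·(1 − 1284/7136)·79200/1284 = 2.5758426 × 10^9.
65+: 18464²·(1 − 1285/18464)·48610/1285 = 1.1999031 × 10^10.
Sum = 1.4574874 × 10^10.
SE = √(1.4574874 × 10^10) = 120730.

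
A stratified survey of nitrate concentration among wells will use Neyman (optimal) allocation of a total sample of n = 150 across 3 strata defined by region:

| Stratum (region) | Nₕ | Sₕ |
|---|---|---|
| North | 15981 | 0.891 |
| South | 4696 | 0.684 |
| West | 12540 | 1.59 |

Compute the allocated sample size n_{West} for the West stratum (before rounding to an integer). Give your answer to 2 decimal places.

79.99

Neyman allocation: nₕ = n·NₕSₕ / Σⱼ NⱼSⱼ.
Σ NⱼSⱼ = 15981·0.891 + 4696·0.684 + 12540·1.59 = 37389.735.
n_{West} = 150·12540·1.59 / 37389.735 = 79.99.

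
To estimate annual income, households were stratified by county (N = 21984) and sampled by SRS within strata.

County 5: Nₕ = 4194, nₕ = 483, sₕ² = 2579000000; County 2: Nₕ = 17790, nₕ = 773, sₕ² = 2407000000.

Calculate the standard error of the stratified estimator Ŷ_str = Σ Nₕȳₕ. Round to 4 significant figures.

Var(Ŷ_str) = Σₕ Nₕ²(1 − fₕ)sₕ²/nₕ.
County 5: 4194²·(1 − 483/4194)·2579000000/483 = 8.3104318 × 10^13.
County 2: 17790²·(1 − 773/17790)·2407000000/773 = 9.4266101 × 10^14.
Sum = 1.0257653 × 10^15.
SE = √(1.0257653 × 10^15) = 3.203 × 10^7.

3.203 × 10^7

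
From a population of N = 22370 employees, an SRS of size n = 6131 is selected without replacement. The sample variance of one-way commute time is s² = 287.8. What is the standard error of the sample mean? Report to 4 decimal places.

Under SRS without replacement, Var(ȳ) = (1 − f)·s²/n with f = n/N = 6131/22370 = 0.27407242.
Var(ȳ) = (1 − 0.27407242)·287.8/6131 = 0.72592758·0.046941771 = 0.034076327.
SE(ȳ) = √(0.034076327) = 0.1846.

0.1846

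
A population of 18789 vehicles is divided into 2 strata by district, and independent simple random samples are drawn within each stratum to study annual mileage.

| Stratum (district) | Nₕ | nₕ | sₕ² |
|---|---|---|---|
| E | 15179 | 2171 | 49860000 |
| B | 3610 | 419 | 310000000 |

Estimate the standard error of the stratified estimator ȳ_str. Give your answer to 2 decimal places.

Var(ȳ_str) = Σₕ Wₕ²(1 − fₕ)sₕ²/nₕ with Wₕ = Nₕ/N, N = 18789.
E: Wₕ = 0.80786630; term = 0.80786630²·(1 − 0.14302655)·49860000/2171 = 12845.139.
B: Wₕ = 0.19213370; term = 0.19213370²·(1 − 0.11606648)·310000000/419 = 24142.061.
Sum = 36987.2.
SE = √(36987.2) = 192.32.

192.32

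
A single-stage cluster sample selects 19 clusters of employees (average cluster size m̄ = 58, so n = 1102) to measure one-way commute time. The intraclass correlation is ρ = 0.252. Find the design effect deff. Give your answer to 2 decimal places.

15.36

deff = 1 + (58 − 1)·0.252 = 1 + 14.364 = 15.364.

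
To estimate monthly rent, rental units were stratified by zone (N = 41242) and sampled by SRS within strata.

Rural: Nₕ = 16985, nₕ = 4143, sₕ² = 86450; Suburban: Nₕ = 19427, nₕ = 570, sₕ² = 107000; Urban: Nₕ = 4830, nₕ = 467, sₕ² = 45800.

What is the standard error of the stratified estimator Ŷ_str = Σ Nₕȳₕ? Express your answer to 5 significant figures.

274570

Var(Ŷ_str) = Σₕ Nₕ²(1 − fₕ)sₕ²/nₕ.
Rural: 16985²·(1 − 4143/16985)·86450/4143 = 4.5514343 × 10^9.
Suburban: 19427²·(1 − 570/19427)·107000/570 = 6.8768138 × 10^10.
Urban: 4830²·(1 − 467/4830)·45800/467 = 2.0667167 × 10^9.
Sum = 7.5386289 × 10^10.
SE = √(7.5386289 × 10^10) = 274570.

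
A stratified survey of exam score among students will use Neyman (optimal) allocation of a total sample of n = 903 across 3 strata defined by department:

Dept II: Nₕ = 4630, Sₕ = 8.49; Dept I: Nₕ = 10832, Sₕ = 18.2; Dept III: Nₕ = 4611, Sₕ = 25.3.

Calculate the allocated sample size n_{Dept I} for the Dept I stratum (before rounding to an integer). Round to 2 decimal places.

504.15

Neyman allocation: nₕ = n·NₕSₕ / Σⱼ NⱼSⱼ.
Σ NⱼSⱼ = 4630·8.49 + 10832·18.2 + 4611·25.3 = 353109.4.
n_{Dept I} = 903·10832·18.2 / 353109.4 = 504.15.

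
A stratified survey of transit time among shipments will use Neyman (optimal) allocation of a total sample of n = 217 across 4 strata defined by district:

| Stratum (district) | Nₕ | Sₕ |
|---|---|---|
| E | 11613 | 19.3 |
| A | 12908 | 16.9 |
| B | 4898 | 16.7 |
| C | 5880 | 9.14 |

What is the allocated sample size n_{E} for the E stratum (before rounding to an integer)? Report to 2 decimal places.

84.17

Neyman allocation: nₕ = n·NₕSₕ / Σⱼ NⱼSⱼ.
Σ NⱼSⱼ = 11613·19.3 + 12908·16.9 + 4898·16.7 + 5880·9.14 = 577815.9.
n_{E} = 217·11613·19.3 / 577815.9 = 84.17.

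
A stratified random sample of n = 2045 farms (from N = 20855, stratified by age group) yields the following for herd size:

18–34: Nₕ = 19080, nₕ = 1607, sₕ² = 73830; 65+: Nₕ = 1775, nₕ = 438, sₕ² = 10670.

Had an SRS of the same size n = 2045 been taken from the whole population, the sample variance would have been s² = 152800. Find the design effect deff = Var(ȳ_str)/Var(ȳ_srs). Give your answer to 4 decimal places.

0.5245

Var(ȳ_str) = Σ Wₕ²(1−fₕ)sₕ²/nₕ with Wₕ = Nₕ/20855:
  18–34: (19080/20855)²·(1−1607/19080)·73830/1607 = 35.216197
  65+: (1775/20855)²·(1−438/1775)·10670/438 = 0.13292286
  → Var(ȳ_str) = 35.34912.
Var(ȳ_srs) = (1 − 2045/20855)·152800/2045 = 67.392046.
deff = 35.34912 / 67.392046 = 0.5245.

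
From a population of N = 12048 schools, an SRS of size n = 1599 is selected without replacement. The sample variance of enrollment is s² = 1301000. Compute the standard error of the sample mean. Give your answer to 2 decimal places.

Under SRS without replacement, Var(ȳ) = (1 − f)·s²/n with f = n/N = 1599/12048 = 0.13271912.
Var(ȳ) = (1 − 0.13271912)·1301000/1599 = 0.86728088·813.63352 = 705.64879.
SE(ȳ) = √(705.64879) = 26.56.

26.56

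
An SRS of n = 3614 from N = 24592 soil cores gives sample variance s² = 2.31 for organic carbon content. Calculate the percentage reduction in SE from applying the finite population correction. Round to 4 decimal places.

f = n/N = 3614/24592 = 0.14695836.
SE_no-fpc = √(s²/n) = 0.025282028; SE_fpc = √((1−f)s²/n) = 0.023350546.
Ratio = √(1−f) = 0.92360253. Reduction = 100·(1 − 0.92360253) = 7.6397%.

7.6397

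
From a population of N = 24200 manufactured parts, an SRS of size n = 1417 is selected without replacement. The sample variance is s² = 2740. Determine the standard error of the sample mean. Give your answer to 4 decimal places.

1.3492

Under SRS without replacement, Var(ȳ) = (1 − f)·s²/n with f = n/N = 1417/24200 = 0.05855372.
Var(ȳ) = (1 − 0.05855372)·2740/1417 = 0.94144628·1.9336627 = 1.8204395.
SE(ȳ) = √(1.8204395) = 1.3492.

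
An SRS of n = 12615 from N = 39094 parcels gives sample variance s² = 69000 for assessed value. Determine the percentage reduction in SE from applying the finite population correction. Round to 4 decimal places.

f = n/N = 12615/39094 = 0.32268379.
SE_no-fpc = √(s²/n) = 2.3387345; SE_fpc = √((1−f)s²/n) = 1.9247603.
Ratio = √(1−f) = 0.82299223. Reduction = 100·(1 − 0.82299223) = 17.7008%.

17.7008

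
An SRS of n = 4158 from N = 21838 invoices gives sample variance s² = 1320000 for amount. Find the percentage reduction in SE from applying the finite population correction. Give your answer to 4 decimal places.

10.0223

f = n/N = 4158/21838 = 0.19040205.
SE_no-fpc = √(s²/n) = 17.817416; SE_fpc = √((1−f)s²/n) = 16.031694.
Ratio = √(1−f) = 0.89977661. Reduction = 100·(1 − 0.89977661) = 10.0223%.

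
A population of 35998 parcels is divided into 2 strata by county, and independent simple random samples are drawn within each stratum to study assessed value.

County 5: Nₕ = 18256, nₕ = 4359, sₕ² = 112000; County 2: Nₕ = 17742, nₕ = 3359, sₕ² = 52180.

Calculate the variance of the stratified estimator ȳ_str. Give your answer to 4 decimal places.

Var(ȳ_str) = Σₕ Wₕ²(1 − fₕ)sₕ²/nₕ with Wₕ = Nₕ/N, N = 35998.
County 5: Wₕ = 0.50713929; term = 0.50713929²·(1 − 0.23877082)·112000/4359 = 5.0303835.
County 2: Wₕ = 0.49286071; term = 0.49286071²·(1 − 0.18932477)·52180/3359 = 3.0590698.
Sum = 8.0894533.

8.0895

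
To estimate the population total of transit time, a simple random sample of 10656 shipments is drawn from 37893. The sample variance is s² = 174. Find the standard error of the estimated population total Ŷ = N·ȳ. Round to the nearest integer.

4105

Var(Ŷ) = N²·Var(ȳ) = N²·(1 − n/N)·s²/n.
f = 10656/37893 = 0.28121289; Var(ȳ) = 0.71878711·174/10656 = 0.011736952.
Var(Ŷ) = 37893² · 0.011736952 = 1.6852848 × 10^7.
SE(Ŷ) = √(1.6852848 × 10^7) = 4105.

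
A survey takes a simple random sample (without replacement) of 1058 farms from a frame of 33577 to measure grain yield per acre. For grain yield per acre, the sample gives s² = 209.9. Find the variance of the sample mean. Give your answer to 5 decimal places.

Under SRS without replacement, Var(ȳ) = (1 − f)·s²/n with f = n/N = 1058/33577 = 0.03150966.
Var(ȳ) = (1 − 0.03150966)·209.9/1058 = 0.96849034·0.19839319 = 0.19214189.

0.19214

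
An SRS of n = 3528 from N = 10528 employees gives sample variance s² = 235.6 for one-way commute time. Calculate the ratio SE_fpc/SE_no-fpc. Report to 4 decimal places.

f = n/N = 3528/10528 = 0.33510638.
SE_no-fpc = √(s²/n) = 0.25841835; SE_fpc = √((1−f)s²/n) = 0.21071693.
Ratio = √(1−f) = 0.81541009.

0.8154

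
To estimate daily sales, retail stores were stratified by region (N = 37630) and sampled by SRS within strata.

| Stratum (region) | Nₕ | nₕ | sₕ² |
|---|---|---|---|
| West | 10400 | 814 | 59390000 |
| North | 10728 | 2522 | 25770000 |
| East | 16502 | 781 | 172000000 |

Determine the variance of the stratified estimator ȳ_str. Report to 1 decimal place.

Var(ȳ_str) = Σₕ Wₕ²(1 − fₕ)sₕ²/nₕ with Wₕ = Nₕ/N, N = 37630.
West: Wₕ = 0.27637523; term = 0.27637523²·(1 − 0.07826923)·59390000/814 = 5136.7833.
North: Wₕ = 0.28509168; term = 0.28509168²·(1 − 0.23508576)·25770000/2522 = 635.25951.
East: Wₕ = 0.43853309; term = 0.43853309²·(1 − 0.04732760)·172000000/781 = 40348.345.
Sum = 46120.388.

46120.4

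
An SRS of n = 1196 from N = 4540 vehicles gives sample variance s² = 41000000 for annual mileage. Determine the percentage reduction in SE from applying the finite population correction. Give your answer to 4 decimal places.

14.1767

f = n/N = 1196/4540 = 0.26343612.
SE_no-fpc = √(s²/n) = 185.15112; SE_fpc = √((1−f)s²/n) = 158.9028.
Ratio = √(1−f) = 0.85823300. Reduction = 100·(1 − 0.85823300) = 14.1767%.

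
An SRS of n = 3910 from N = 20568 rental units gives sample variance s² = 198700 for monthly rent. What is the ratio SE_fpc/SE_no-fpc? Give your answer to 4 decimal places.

f = n/N = 3910/20568 = 0.19010113.
SE_no-fpc = √(s²/n) = 7.1287036; SE_fpc = √((1−f)s²/n) = 6.4154327.
Ratio = √(1−f) = 0.89994382.

0.8999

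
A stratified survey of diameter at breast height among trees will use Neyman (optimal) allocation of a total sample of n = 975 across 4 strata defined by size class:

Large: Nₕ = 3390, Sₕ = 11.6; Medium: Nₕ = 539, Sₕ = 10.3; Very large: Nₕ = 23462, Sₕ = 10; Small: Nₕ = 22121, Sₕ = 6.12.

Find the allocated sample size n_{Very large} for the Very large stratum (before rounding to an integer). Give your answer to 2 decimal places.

Neyman allocation: nₕ = n·NₕSₕ / Σⱼ NⱼSⱼ.
Σ NⱼSⱼ = 3390·11.6 + 539·10.3 + 23462·10 + 22121·6.12 = 414876.22.
n_{Very large} = 975·23462·10 / 414876.22 = 551.38.

551.38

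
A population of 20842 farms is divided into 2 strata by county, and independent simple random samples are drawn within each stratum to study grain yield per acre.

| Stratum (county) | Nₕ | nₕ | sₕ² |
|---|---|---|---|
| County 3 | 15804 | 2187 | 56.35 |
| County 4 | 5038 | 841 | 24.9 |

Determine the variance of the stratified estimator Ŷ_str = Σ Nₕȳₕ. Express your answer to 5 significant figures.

6.1709 × 10^6

Var(Ŷ_str) = Σₕ Nₕ²(1 − fₕ)sₕ²/nₕ.
County 3: 15804²·(1 − 2187/15804)·56.35/2187 = 5.5448984 × 10^6.
County 4: 5038²·(1 − 841/5038)·24.9/841 = 626037.69.
Sum = 6.1709361 × 10^6.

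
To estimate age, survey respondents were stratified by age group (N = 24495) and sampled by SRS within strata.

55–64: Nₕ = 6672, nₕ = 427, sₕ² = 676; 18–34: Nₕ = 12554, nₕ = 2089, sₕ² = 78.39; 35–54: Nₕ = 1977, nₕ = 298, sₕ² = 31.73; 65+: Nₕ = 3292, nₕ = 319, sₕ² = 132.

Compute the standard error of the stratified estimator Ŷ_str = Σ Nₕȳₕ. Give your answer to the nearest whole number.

Var(Ŷ_str) = Σₕ Nₕ²(1 − fₕ)sₕ²/nₕ.
55–64: 6672²·(1 − 427/6672)·676/427 = 6.5964048 × 10^7.
18–34: 12554²·(1 − 2089/12554)·78.39/2089 = 4.9299621 × 10^6.
35–54: 1977²·(1 − 298/1977)·31.73/298 = 353436.32.
65+: 3292²·(1 − 319/3292)·132/319 = 4.0498411 × 10^6.
Sum = 7.5297288 × 10^7.
SE = √(7.5297288 × 10^7) = 8677.

8677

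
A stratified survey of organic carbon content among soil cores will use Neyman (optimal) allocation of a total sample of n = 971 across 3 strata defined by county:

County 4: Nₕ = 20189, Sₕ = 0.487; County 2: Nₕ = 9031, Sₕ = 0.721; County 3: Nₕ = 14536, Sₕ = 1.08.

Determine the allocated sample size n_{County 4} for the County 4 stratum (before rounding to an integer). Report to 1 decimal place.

297.9

Neyman allocation: nₕ = n·NₕSₕ / Σⱼ NⱼSⱼ.
Σ NⱼSⱼ = 20189·0.487 + 9031·0.721 + 14536·1.08 = 32042.274.
n_{County 4} = 971·20189·0.487 / 32042.274 = 297.9.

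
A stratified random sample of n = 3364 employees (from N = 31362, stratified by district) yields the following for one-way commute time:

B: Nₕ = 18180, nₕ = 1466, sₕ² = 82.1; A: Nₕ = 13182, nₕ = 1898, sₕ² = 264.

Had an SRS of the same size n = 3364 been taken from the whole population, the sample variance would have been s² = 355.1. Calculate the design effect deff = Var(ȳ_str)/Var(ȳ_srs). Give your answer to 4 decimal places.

Var(ȳ_str) = Σ Wₕ²(1−fₕ)sₕ²/nₕ with Wₕ = Nₕ/31362:
  B: (18180/31362)²·(1−1466/18180)·82.1/1466 = 0.017301189
  A: (13182/31362)²·(1−1898/13182)·264/1898 = 0.021035101
  → Var(ȳ_str) = 0.03833629.
Var(ȳ_srs) = (1 − 3364/31362)·355.1/3364 = 0.094236239.
deff = 0.03833629 / 0.094236239 = 0.4068.

0.4068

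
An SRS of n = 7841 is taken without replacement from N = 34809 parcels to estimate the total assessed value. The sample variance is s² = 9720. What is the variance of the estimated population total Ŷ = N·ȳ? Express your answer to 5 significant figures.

1.1637 × 10^9

Var(Ŷ) = N²·Var(ȳ) = N²·(1 − n/N)·s²/n.
f = 7841/34809 = 0.22525784; Var(ȳ) = 0.77474216·9720/7841 = 0.96039967.
Var(Ŷ) = 34809² · 0.96039967 = 1.1636841 × 10^9.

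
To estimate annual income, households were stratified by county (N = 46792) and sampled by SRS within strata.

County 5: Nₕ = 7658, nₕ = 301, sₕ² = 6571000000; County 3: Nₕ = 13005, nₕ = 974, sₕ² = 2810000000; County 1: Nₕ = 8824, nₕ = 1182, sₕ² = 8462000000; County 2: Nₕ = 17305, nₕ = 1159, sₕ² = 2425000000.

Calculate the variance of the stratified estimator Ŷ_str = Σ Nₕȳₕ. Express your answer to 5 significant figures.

Var(Ŷ_str) = Σₕ Nₕ²(1 − fₕ)sₕ²/nₕ.
County 5: 7658²·(1 − 301/7658)·6571000000/301 = 1.229932 × 10^15.
County 3: 13005²·(1 − 974/13005)·2810000000/974 = 4.5139781 × 10^14.
County 1: 8824²·(1 − 1182/8824)·8462000000/1182 = 4.8275644 × 10^14.
County 2: 17305²·(1 − 1159/17305)·2425000000/1159 = 5.8460814 × 10^14.
Sum = 2.7486944 × 10^15.

2.7487 × 10^15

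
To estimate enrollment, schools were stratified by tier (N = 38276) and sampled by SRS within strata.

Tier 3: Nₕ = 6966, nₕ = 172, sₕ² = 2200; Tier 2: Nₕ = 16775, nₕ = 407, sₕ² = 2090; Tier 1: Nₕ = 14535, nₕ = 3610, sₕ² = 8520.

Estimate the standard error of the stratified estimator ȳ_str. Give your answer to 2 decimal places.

Var(ȳ_str) = Σₕ Wₕ²(1 − fₕ)sₕ²/nₕ with Wₕ = Nₕ/N, N = 38276.
Tier 3: Wₕ = 0.18199394; term = 0.18199394²·(1 − 0.02469136)·2200/172 = 0.41319034.
Tier 2: Wₕ = 0.43826419; term = 0.43826419²·(1 − 0.02426230)·2090/407 = 0.96240292.
Tier 1: Wₕ = 0.37974187; term = 0.37974187²·(1 − 0.24836601)·8520/3610 = 0.25580898.
Sum = 1.6314022.
SE = √(1.6314022) = 1.28.

1.28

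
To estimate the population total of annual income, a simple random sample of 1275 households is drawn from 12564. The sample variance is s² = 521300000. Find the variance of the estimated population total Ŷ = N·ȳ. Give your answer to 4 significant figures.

Var(Ŷ) = N²·Var(ȳ) = N²·(1 − n/N)·s²/n.
f = 1275/12564 = 0.10148042; Var(ȳ) = 0.89851958·521300000/1275 = 367371.18.
Var(Ŷ) = 12564² · 367371.18 = 5.7991046 × 10^13.

5.799 × 10^13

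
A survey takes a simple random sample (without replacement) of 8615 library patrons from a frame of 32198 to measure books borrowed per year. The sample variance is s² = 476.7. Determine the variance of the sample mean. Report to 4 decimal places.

0.0405

Under SRS without replacement, Var(ȳ) = (1 − f)·s²/n with f = n/N = 8615/32198 = 0.26756320.
Var(ȳ) = (1 − 0.26756320)·476.7/8615 = 0.73243680·0.05533372 = 0.040528453.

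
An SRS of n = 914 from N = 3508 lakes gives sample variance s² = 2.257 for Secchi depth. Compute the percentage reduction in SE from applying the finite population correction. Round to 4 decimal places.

14.0086

f = n/N = 914/3508 = 0.26054732.
SE_no-fpc = √(s²/n) = 0.04969271; SE_fpc = √((1−f)s²/n) = 0.042731474.
Ratio = √(1−f) = 0.85991434. Reduction = 100·(1 − 0.85991434) = 14.0086%.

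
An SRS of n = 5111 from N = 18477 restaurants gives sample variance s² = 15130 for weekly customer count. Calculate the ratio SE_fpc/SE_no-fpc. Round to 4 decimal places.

f = n/N = 5111/18477 = 0.27661417.
SE_no-fpc = √(s²/n) = 1.7205469; SE_fpc = √((1−f)s²/n) = 1.4633612.
Ratio = √(1−f) = 0.85052092.

0.8505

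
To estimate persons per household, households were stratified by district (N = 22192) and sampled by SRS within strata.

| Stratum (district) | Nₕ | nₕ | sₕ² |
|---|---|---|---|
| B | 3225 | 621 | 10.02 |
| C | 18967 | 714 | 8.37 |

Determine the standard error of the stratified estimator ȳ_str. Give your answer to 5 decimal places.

0.09228

Var(ȳ_str) = Σₕ Wₕ²(1 − fₕ)sₕ²/nₕ with Wₕ = Nₕ/N, N = 22192.
B: Wₕ = 0.14532264; term = 0.14532264²·(1 − 0.19255814)·10.02/621 = 2.7514013 × 10^-4.
C: Wₕ = 0.85467736; term = 0.85467736²·(1 − 0.03764433)·8.37/714 = 0.0082407598.
Sum = 0.0085158999.
SE = √(0.0085158999) = 0.09228.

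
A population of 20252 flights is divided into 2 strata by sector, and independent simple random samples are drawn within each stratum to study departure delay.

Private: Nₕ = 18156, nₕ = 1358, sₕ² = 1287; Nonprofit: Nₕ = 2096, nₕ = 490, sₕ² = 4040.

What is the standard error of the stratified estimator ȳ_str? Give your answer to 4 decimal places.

0.8789

Var(ȳ_str) = Σₕ Wₕ²(1 − fₕ)sₕ²/nₕ with Wₕ = Nₕ/N, N = 20252.
Private: Wₕ = 0.89650405; term = 0.89650405²·(1 − 0.07479621)·1287/1358 = 0.70472664.
Nonprofit: Wₕ = 0.10349595; term = 0.10349595²·(1 − 0.23377863)·4040/490 = 0.067668456.
Sum = 0.7723951.
SE = √(0.7723951) = 0.8789.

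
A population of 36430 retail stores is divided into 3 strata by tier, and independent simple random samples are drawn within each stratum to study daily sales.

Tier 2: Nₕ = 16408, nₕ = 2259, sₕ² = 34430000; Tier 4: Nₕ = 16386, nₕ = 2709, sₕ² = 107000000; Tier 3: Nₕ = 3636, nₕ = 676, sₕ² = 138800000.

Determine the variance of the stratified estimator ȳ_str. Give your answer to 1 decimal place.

11001.2

Var(ȳ_str) = Σₕ Wₕ²(1 − fₕ)sₕ²/nₕ with Wₕ = Nₕ/N, N = 36430.
Tier 2: Wₕ = 0.45039802; term = 0.45039802²·(1 − 0.13767674)·34430000/2259 = 2666.1455.
Tier 4: Wₕ = 0.44979413; term = 0.44979413²·(1 − 0.16532406)·107000000/2709 = 6669.9139.
Tier 3: Wₕ = 0.09980785; term = 0.09980785²·(1 − 0.18591859)·138800000/676 = 1665.0988.
Sum = 11001.158.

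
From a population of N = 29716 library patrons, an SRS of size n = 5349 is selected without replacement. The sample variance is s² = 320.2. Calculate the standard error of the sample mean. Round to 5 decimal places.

0.22155

Under SRS without replacement, Var(ȳ) = (1 − f)·s²/n with f = n/N = 5349/29716 = 0.18000404.
Var(ȳ) = (1 − 0.18000404)·320.2/5349 = 0.81999596·0.059861656 = 0.049086317.
SE(ȳ) = √(0.049086317) = 0.22155.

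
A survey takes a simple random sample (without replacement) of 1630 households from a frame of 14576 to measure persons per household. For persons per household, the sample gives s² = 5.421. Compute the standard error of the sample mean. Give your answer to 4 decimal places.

0.0543

Under SRS without replacement, Var(ȳ) = (1 − f)·s²/n with f = n/N = 1630/14576 = 0.11182766.
Var(ȳ) = (1 − 0.11182766)·5.421/1630 = 0.88817234·0.0033257669 = 0.0029538541.
SE(ȳ) = √(0.0029538541) = 0.0543.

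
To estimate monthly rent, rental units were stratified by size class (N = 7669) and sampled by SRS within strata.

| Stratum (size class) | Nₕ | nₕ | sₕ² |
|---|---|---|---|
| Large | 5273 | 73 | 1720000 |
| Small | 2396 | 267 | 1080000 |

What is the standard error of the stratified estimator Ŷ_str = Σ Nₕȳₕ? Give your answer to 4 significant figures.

816500

Var(Ŷ_str) = Σₕ Nₕ²(1 − fₕ)sₕ²/nₕ.
Large: 5273²·(1 − 73/5273)·1720000/73 = 6.4605085 × 10^11.
Small: 2396²·(1 − 267/2396)·1080000/267 = 2.0633598 × 10^10.
Sum = 6.6668445 × 10^11.
SE = √(6.6668445 × 10^11) = 816500.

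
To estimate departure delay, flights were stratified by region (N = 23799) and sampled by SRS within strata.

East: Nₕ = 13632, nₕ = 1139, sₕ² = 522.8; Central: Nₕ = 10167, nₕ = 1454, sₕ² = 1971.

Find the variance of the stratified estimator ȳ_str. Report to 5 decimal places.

0.35003

Var(ȳ_str) = Σₕ Wₕ²(1 − fₕ)sₕ²/nₕ with Wₕ = Nₕ/N, N = 23799.
East: Wₕ = 0.57279718; term = 0.57279718²·(1 − 0.08355340)·522.8/1139 = 0.13801324.
Central: Wₕ = 0.42720282; term = 0.42720282²·(1 − 0.14301170)·1971/1454 = 0.21201439.
Sum = 0.35002763.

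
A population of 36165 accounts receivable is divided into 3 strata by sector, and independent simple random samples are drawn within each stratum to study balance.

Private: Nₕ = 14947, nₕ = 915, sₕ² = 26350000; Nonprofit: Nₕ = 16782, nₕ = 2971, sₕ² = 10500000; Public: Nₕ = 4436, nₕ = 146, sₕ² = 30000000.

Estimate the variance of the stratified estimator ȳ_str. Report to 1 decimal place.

Var(ȳ_str) = Σₕ Wₕ²(1 − fₕ)sₕ²/nₕ with Wₕ = Nₕ/N, N = 36165.
Private: Wₕ = 0.41330015; term = 0.41330015²·(1 − 0.06121630)·26350000/915 = 4618.0241.
Nonprofit: Wₕ = 0.46403982; term = 0.46403982²·(1 − 0.17703492)·10500000/2971 = 626.29443.
Public: Wₕ = 0.12266003; term = 0.12266003²·(1 − 0.03291253)·30000000/146 = 2989.7873.
Sum = 8234.1058.

8234.1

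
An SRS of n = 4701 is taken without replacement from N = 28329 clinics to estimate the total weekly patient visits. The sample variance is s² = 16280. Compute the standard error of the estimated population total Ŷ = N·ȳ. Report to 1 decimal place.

Var(Ŷ) = N²·Var(ȳ) = N²·(1 − n/N)·s²/n.
f = 4701/28329 = 0.16594303; Var(ȳ) = 0.83405697·16280/4701 = 2.8884168.
Var(Ŷ) = 28329² · 2.8884168 = 2.3180476 × 10^9.
SE(Ŷ) = √(2.3180476 × 10^9) = 48146.1.

48146.1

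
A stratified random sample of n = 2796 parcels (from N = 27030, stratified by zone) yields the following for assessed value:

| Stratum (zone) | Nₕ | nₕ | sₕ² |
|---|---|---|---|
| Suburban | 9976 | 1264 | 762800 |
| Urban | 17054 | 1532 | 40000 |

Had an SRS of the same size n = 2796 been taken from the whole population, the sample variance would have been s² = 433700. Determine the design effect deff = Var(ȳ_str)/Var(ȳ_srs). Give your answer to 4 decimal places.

Var(ȳ_str) = Σ Wₕ²(1−fₕ)sₕ²/nₕ with Wₕ = Nₕ/27030:
  Suburban: (9976/27030)²·(1−1264/9976)·762800/1264 = 71.787004
  Urban: (17054/27030)²·(1−1532/17054)·40000/1532 = 9.4598243
  → Var(ȳ_str) = 81.246828.
Var(ȳ_srs) = (1 − 2796/27030)·433700/2796 = 139.06931.
deff = 81.246828 / 139.06931 = 0.5842.

0.5842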